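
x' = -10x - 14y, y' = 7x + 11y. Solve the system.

Coefficient matrix A = [[-10, -14], [7, 11]].
Characteristic polynomial det(A - λI) = λ^2 - λ - 12 = 0.
Eigenvalues λ = -3, 4.
For λ=-3: (A-λI) row 1 is [-7, -14], so an eigenvector is (-2, 1).
For λ=4: (A-λI) row 1 is [-14, -14], so an eigenvector is (1, -1).
General solution: K_1e^(-3t)(-2,1) + K_2e^(4t)(1,-1).

x(t) = -2K_1e^(-3t) + K_2e^(4t), y(t) = K_1e^(-3t) - K_2e^(4t)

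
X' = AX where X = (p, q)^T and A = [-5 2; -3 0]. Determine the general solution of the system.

Coefficient matrix A = [[-5, 2], [-3, 0]].
Characteristic polynomial det(A - λI) = λ^2 + 5λ + 6 = 0.
Eigenvalues λ = -2, -3.
For λ=-2: (A-λI) row 1 is [-3, 2], so an eigenvector is (2, 3).
For λ=-3: (A-λI) row 1 is [-2, 2], so an eigenvector is (-1, -1).
General solution: c_1e^(-2t)(2,3) + c_2e^(-3t)(-1,-1).

p(t) = 2c_1e^(-2t) - c_2e^(-3t), q(t) = 3c_1e^(-2t) - c_2e^(-3t)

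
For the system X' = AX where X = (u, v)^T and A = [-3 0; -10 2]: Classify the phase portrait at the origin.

A = [[-3,0],[-10,2]]; det(A-λI) = λ^2 + λ - 6.
λ = -3, 2: opposite signs.

saddle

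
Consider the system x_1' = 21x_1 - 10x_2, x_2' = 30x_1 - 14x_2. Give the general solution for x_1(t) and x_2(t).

x_1(t) = -2C_1e^(6t) + C_2e^(t), x_2(t) = -3C_1e^(6t) + 2C_2e^(t)

Coefficient matrix A = [[21, -10], [30, -14]].
Characteristic polynomial det(A - λI) = λ^2 - 7λ + 6 = 0.
Eigenvalues λ = 6, 1.
For λ=6: (A-λI) row 1 is [15, -10], so an eigenvector is (-2, -3).
For λ=1: (A-λI) row 1 is [20, -10], so an eigenvector is (1, 2).
General solution: C_1e^(6t)(-2,-3) + C_2e^(t)(1,2).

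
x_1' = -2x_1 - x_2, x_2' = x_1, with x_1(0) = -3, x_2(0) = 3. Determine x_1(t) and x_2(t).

x_1(t) = -3e^(-t), x_2(t) = 3e^(-t)

Coefficient matrix A = [[-2, -1], [1, 0]].
Characteristic polynomial det(A - λI) = λ^2 + 2λ + 1 = 0.
Single eigenvalue λ = -1 with algebraic multiplicity 2.
Eigenvector v = (1,-1); generalized eigenvector w with (A-λI)w=v is (0,-1).
General solution: e^(-t)[K_1·v + K_2·(t·v + w)].
Applying x_1(0)=-3, x_2(0)=3 gives K_1=-3, K_2=0.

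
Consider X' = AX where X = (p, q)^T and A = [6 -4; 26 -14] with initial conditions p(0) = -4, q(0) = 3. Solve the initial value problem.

p(t) = -26e^(-4t)sin(2t) - 4e^(-4t)cos(2t), q(t) = -67e^(-4t)sin(2t) + 3e^(-4t)cos(2t)

Coefficient matrix A = [[6, -4], [26, -14]].
Characteristic polynomial det(A - λI) = λ^2 + 8λ + 20 = 0.
Eigenvalues λ = -4 ± 2i (complex conjugate pair).
For λ=-4+2i: an eigenvector is (-1,-2) - i(-1,-3) = (-1 + i, -2 + 3i).
A real fundamental pair from Re and Im of e^((-4+2i)t)v: X_1 = e^(-4t)(cos(2t)·(-1,-2) + sin(2t)·(-1,-3)), X_2 = e^(-4t)(sin(2t)·(-1,-2) - cos(2t)·(-1,-3)).
General solution: K_1X_1 + K_2X_2.
Applying p(0)=-4, q(0)=3 gives K_1=15, K_2=11.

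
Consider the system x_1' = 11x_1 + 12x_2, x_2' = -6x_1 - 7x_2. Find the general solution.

Coefficient matrix A = [[11, 12], [-6, -7]].
Characteristic polynomial det(A - λI) = λ^2 - 4λ - 5 = 0.
Eigenvalues λ = -1, 5.
For λ=-1: (A-λI) row 1 is [12, 12], so an eigenvector is (-1, 1).
For λ=5: (A-λI) row 1 is [6, 12], so an eigenvector is (-2, 1).
General solution: K_1e^(-t)(-1,1) + K_2e^(5t)(-2,1).

x_1(t) = -K_1e^(-t) - 2K_2e^(5t), x_2(t) = K_1e^(-t) + K_2e^(5t)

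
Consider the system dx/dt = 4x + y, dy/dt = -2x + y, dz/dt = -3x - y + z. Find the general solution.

x(t) = C_2e^(3t) + C_3e^(2t), y(t) = -C_2e^(3t) - 2C_3e^(2t), z(t) = C_1e^(t) - C_2e^(3t) - C_3e^(2t)

Coefficient matrix A = [[4, 1, 0], [-2, 1, 0], [-3, -1, 1]].
det(A - λI) = 0 gives eigenvalues λ = 1, 3, 2.
For λ=1: eigenvector (0,0,1).
For λ=3: eigenvector (1,-1,-1).
For λ=2: eigenvector (1,-2,-1).
General solution: C_1e^(t)(0,0,1) + C_2e^(3t)(1,-1,-1) + C_3e^(2t)(1,-2,-1).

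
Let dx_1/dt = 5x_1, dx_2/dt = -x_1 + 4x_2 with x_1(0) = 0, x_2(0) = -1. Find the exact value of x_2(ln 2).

-16

A = [[5,0],[-1,4]]; eigenvalues λ = 4, 5.
Eigenvectors: (0,-1) for λ=4, (1,-1) for λ=5.
From the initial condition, c_1 = 1, c_2 = 0.
x_2(ln 2) = (1)(2^4)(-1) + (0)(2^5)(-1) = -16.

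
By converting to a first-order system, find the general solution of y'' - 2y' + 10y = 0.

y(t) = c_1e^(t)cos(3t) + c_2e^(t)sin(3t)

Let x_1 = y, x_2 = y'. Then x_1' = x_2 and x_2' = -10x_1 + 2x_2.
A = [[0,1],[-10,2]]; det(A-λI) = λ^2 - 2λ + 10.
Eigenvalues λ = 1 ± 3i.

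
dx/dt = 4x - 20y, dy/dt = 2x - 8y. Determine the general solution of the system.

x(t) = -K_1e^(-2t)sin(2t) + 3K_1e^(-2t)cos(2t) + 3K_2e^(-2t)sin(2t) + K_2e^(-2t)cos(2t), y(t) = K_1e^(-2t)cos(2t) + K_2e^(-2t)sin(2t)

Coefficient matrix A = [[4, -20], [2, -8]].
Characteristic polynomial det(A - λI) = λ^2 + 4λ + 8 = 0.
Eigenvalues λ = -2 ± 2i (complex conjugate pair).
For λ=-2+2i: an eigenvector is (3,1) - i(-1,0) = (3 + i, 1).
A real fundamental pair from Re and Im of e^((-2+2i)t)v: X_1 = e^(-2t)(cos(2t)·(3,1) + sin(2t)·(-1,0)), X_2 = e^(-2t)(sin(2t)·(3,1) - cos(2t)·(-1,0)).
General solution: K_1X_1 + K_2X_2.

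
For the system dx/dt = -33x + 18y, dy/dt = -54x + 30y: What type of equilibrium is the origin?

A = [[-33,18],[-54,30]]; det(A-λI) = λ^2 + 3λ - 18.
λ = -6, 3: opposite signs.

saddle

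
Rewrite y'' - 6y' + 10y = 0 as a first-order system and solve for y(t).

Let x_1 = y, x_2 = y'. Then x_1' = x_2 and x_2' = -10x_1 + 6x_2.
A = [[0,1],[-10,6]]; det(A-λI) = λ^2 - 6λ + 10.
Eigenvalues λ = 3 ± i.

y(t) = K_1e^(3t)cos(t) + K_2e^(3t)sin(t)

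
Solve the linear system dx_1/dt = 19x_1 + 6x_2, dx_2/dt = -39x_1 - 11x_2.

x_1(t) = -C_1e^(4t)sin(3t) - C_1e^(4t)cos(3t) - C_2e^(4t)sin(3t) + C_2e^(4t)cos(3t), x_2(t) = 3C_1e^(4t)sin(3t) + 2C_1e^(4t)cos(3t) + 2C_2e^(4t)sin(3t) - 3C_2e^(4t)cos(3t)

Coefficient matrix A = [[19, 6], [-39, -11]].
Characteristic polynomial det(A - λI) = λ^2 - 8λ + 25 = 0.
Eigenvalues λ = 4 ± 3i (complex conjugate pair).
For λ=4+3i: an eigenvector is (-1,2) - i(-1,3) = (-1 + i, 2 - 3i).
A real fundamental pair from Re and Im of e^((4+3i)t)v: X_1 = e^(4t)(cos(3t)·(-1,2) + sin(3t)·(-1,3)), X_2 = e^(4t)(sin(3t)·(-1,2) - cos(3t)·(-1,3)).
General solution: C_1X_1 + C_2X_2.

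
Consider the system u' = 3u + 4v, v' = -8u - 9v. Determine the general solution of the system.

Coefficient matrix A = [[3, 4], [-8, -9]].
Characteristic polynomial det(A - λI) = λ^2 + 6λ + 5 = 0.
Eigenvalues λ = -1, -5.
For λ=-1: (A-λI) row 1 is [4, 4], so an eigenvector is (-1, 1).
For λ=-5: (A-λI) row 1 is [8, 4], so an eigenvector is (-1, 2).
General solution: K_1e^(-t)(-1,1) + K_2e^(-5t)(-1,2).

u(t) = -K_1e^(-t) - K_2e^(-5t), v(t) = K_1e^(-t) + 2K_2e^(-5t)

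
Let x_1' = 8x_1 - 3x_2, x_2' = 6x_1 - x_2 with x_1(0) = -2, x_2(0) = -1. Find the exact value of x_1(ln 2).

A = [[8,-3],[6,-1]]; eigenvalues λ = 2, 5.
Eigenvectors: (1,2) for λ=2, (-1,-1) for λ=5.
From the initial condition, c_1 = 1, c_2 = 3.
x_1(ln 2) = (1)(2^2)(1) + (3)(2^5)(-1) = -92.

-92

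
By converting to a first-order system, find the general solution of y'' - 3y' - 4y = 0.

Let x_1 = y, x_2 = y'. Then x_1' = x_2 and x_2' = 4x_1 + 3x_2.
A = [[0,1],[4,3]]; det(A-λI) = λ^2 - 3λ - 4.
Eigenvalues λ = -1, 4 with eigenvectors (1,-1), (1,4).

y(t) = K_1e^(-t) + K_2e^(4t)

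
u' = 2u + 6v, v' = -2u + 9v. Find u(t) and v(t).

u(t) = -3C_1e^(6t) - 2C_2e^(5t), v(t) = -2C_1e^(6t) - C_2e^(5t)

Coefficient matrix A = [[2, 6], [-2, 9]].
Characteristic polynomial det(A - λI) = λ^2 - 11λ + 30 = 0.
Eigenvalues λ = 6, 5.
For λ=6: (A-λI) row 1 is [-4, 6], so an eigenvector is (-3, -2).
For λ=5: (A-λI) row 1 is [-3, 6], so an eigenvector is (-2, -1).
General solution: C_1e^(6t)(-3,-2) + C_2e^(5t)(-2,-1).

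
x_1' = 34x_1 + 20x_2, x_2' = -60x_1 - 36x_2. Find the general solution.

Coefficient matrix A = [[34, 20], [-60, -36]].
Characteristic polynomial det(A - λI) = λ^2 + 2λ - 24 = 0.
Eigenvalues λ = 4, -6.
For λ=4: (A-λI) row 1 is [30, 20], so an eigenvector is (2, -3).
For λ=-6: (A-λI) row 1 is [40, 20], so an eigenvector is (1, -2).
General solution: K_1e^(4t)(2,-3) + K_2e^(-6t)(1,-2).

x_1(t) = 2K_1e^(4t) + K_2e^(-6t), x_2(t) = -3K_1e^(4t) - 2K_2e^(-6t)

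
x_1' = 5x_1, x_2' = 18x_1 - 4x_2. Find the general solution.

x_1(t) = -C_2e^(5t), x_2(t) = C_1e^(-4t) - 2C_2e^(5t)

Coefficient matrix A = [[5, 0], [18, -4]].
Characteristic polynomial det(A - λI) = λ^2 - λ - 20 = 0.
Eigenvalues λ = -4, 5.
For λ=-4: (A-λI) row 1 is [9, 0], so an eigenvector is (0, 1).
For λ=5: (A-λI) row 2 is [18, -9], so an eigenvector is (-1, -2).
General solution: C_1e^(-4t)(0,1) + C_2e^(5t)(-1,-2).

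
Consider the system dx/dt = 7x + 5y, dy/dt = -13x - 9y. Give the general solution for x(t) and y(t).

x(t) = C_1e^(-t)sin(t) + 2C_1e^(-t)cos(t) + 2C_2e^(-t)sin(t) - C_2e^(-t)cos(t), y(t) = -2C_1e^(-t)sin(t) - 3C_1e^(-t)cos(t) - 3C_2e^(-t)sin(t) + 2C_2e^(-t)cos(t)

Coefficient matrix A = [[7, 5], [-13, -9]].
Characteristic polynomial det(A - λI) = λ^2 + 2λ + 2 = 0.
Eigenvalues λ = -1 ± i (complex conjugate pair).
For λ=-1+i: an eigenvector is (2,-3) - i(1,-2) = (2 - i, -3 + 2i).
A real fundamental pair from Re and Im of e^((-1+i)t)v: X_1 = e^(-t)(cos(t)·(2,-3) + sin(t)·(1,-2)), X_2 = e^(-t)(sin(t)·(2,-3) - cos(t)·(1,-2)).
General solution: C_1X_1 + C_2X_2.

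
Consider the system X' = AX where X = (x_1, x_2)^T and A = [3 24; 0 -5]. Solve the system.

x_1(t) = 3C_1e^(-5t) + C_2e^(3t), x_2(t) = -C_1e^(-5t)

Coefficient matrix A = [[3, 24], [0, -5]].
Characteristic polynomial det(A - λI) = λ^2 + 2λ - 15 = 0.
Eigenvalues λ = -5, 3.
For λ=-5: (A-λI) row 1 is [8, 24], so an eigenvector is (3, -1).
For λ=3: (A-λI) row 1 is [0, 24], so an eigenvector is (1, 0).
General solution: C_1e^(-5t)(3,-1) + C_2e^(3t)(1,0).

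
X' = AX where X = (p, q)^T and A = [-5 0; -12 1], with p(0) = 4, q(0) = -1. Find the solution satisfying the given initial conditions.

Coefficient matrix A = [[-5, 0], [-12, 1]].
Characteristic polynomial det(A - λI) = λ^2 + 4λ - 5 = 0.
Eigenvalues λ = -5, 1.
For λ=-5: (A-λI) row 2 is [-12, 6], so an eigenvector is (-1, -2).
For λ=1: (A-λI) row 1 is [-6, 0], so an eigenvector is (0, -1).
General solution: c_1e^(-5t)(-1,-2) + c_2e^(t)(0,-1).
Applying p(0)=4, q(0)=-1 gives c_1=-4, c_2=9.

p(t) = 4e^(-5t), q(t) = -9e^(t) + 8e^(-5t)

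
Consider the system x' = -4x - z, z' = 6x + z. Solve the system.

x(t) = K_1e^(-t) + K_2e^(-2t), z(t) = -3K_1e^(-t) - 2K_2e^(-2t)

Coefficient matrix A = [[-4, -1], [6, 1]].
Characteristic polynomial det(A - λI) = λ^2 + 3λ + 2 = 0.
Eigenvalues λ = -1, -2.
For λ=-1: (A-λI) row 1 is [-3, -1], so an eigenvector is (1, -3).
For λ=-2: (A-λI) row 1 is [-2, -1], so an eigenvector is (1, -2).
General solution: K_1e^(-t)(1,-3) + K_2e^(-2t)(1,-2).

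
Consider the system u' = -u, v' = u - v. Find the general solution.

u(t) = -c_2e^(-t), v(t) = -c_1e^(-t) - c_2te^(-t) - 3c_2e^(-t)

Coefficient matrix A = [[-1, 0], [1, -1]].
Characteristic polynomial det(A - λI) = λ^2 + 2λ + 1 = 0.
Single eigenvalue λ = -1 with algebraic multiplicity 2.
Eigenvector v = (0,-1); generalized eigenvector w with (A-λI)w=v is (-1,-3).
General solution: e^(-t)[c_1·v + c_2·(t·v + w)].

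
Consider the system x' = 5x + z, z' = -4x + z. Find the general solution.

x(t) = c_1e^(3t) + c_2te^(3t) + 2c_2e^(3t), z(t) = -2c_1e^(3t) - 2c_2te^(3t) - 3c_2e^(3t)

Coefficient matrix A = [[5, 1], [-4, 1]].
Characteristic polynomial det(A - λI) = λ^2 - 6λ + 9 = 0.
Single eigenvalue λ = 3 with algebraic multiplicity 2.
Eigenvector v = (1,-2); generalized eigenvector w with (A-λI)w=v is (2,-3).
General solution: e^(3t)[c_1·v + c_2·(t·v + w)].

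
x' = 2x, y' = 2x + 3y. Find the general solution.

Coefficient matrix A = [[2, 0], [2, 3]].
Characteristic polynomial det(A - λI) = λ^2 - 5λ + 6 = 0.
Eigenvalues λ = 2, 3.
For λ=2: (A-λI) row 2 is [2, 1], so an eigenvector is (1, -2).
For λ=3: (A-λI) row 1 is [-1, 0], so an eigenvector is (0, -1).
General solution: c_1e^(2t)(1,-2) + c_2e^(3t)(0,-1).

x(t) = c_1e^(2t), y(t) = -2c_1e^(2t) - c_2e^(3t)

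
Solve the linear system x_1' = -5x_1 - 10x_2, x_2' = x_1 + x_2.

x_1(t) = 3c_1e^(-2t)sin(t) - c_1e^(-2t)cos(t) - c_2e^(-2t)sin(t) - 3c_2e^(-2t)cos(t), x_2(t) = -c_1e^(-2t)sin(t) + c_2e^(-2t)cos(t)

Coefficient matrix A = [[-5, -10], [1, 1]].
Characteristic polynomial det(A - λI) = λ^2 + 4λ + 5 = 0.
Eigenvalues λ = -2 ± i (complex conjugate pair).
For λ=-2+i: an eigenvector is (-1,0) - i(3,-1) = (-1 - 3i, 0 + i).
A real fundamental pair from Re and Im of e^((-2+i)t)v: X_1 = e^(-2t)(cos(t)·(-1,0) + sin(t)·(3,-1)), X_2 = e^(-2t)(sin(t)·(-1,0) - cos(t)·(3,-1)).
General solution: c_1X_1 + c_2X_2.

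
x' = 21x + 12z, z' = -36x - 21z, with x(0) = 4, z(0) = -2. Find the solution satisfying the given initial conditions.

Coefficient matrix A = [[21, 12], [-36, -21]].
Characteristic polynomial det(A - λI) = λ^2 - 9 = 0.
Eigenvalues λ = 3, -3.
For λ=3: (A-λI) row 1 is [18, 12], so an eigenvector is (2, -3).
For λ=-3: (A-λI) row 1 is [24, 12], so an eigenvector is (-1, 2).
General solution: C_1e^(3t)(2,-3) + C_2e^(-3t)(-1,2).
Applying x(0)=4, z(0)=-2 gives C_1=6, C_2=8.

x(t) = 12e^(3t) - 8e^(-3t), z(t) = -18e^(3t) + 16e^(-3t)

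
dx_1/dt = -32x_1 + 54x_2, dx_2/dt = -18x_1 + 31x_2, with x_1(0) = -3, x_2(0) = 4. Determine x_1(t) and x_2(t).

Coefficient matrix A = [[-32, 54], [-18, 31]].
Characteristic polynomial det(A - λI) = λ^2 + λ - 20 = 0.
Eigenvalues λ = -5, 4.
For λ=-5: (A-λI) row 1 is [-27, 54], so an eigenvector is (2, 1).
For λ=4: (A-λI) row 1 is [-36, 54], so an eigenvector is (-3, -2).
General solution: C_1e^(-5t)(2,1) + C_2e^(4t)(-3,-2).
Applying x_1(0)=-3, x_2(0)=4 gives C_1=-18, C_2=-11.

x_1(t) = 33e^(4t) - 36e^(-5t), x_2(t) = 22e^(4t) - 18e^(-5t)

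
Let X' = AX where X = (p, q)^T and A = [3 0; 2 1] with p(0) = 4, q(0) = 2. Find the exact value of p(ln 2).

32

A = [[3,0],[2,1]]; eigenvalues λ = 1, 3.
Eigenvectors: (0,-1) for λ=1, (1,1) for λ=3.
From the initial condition, c_1 = 2, c_2 = 4.
p(ln 2) = (2)(2^1)(0) + (4)(2^3)(1) = 32.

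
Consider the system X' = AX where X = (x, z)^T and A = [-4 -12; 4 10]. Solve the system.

Coefficient matrix A = [[-4, -12], [4, 10]].
Characteristic polynomial det(A - λI) = λ^2 - 6λ + 8 = 0.
Eigenvalues λ = 2, 4.
For λ=2: (A-λI) row 1 is [-6, -12], so an eigenvector is (2, -1).
For λ=4: (A-λI) row 1 is [-8, -12], so an eigenvector is (3, -2).
General solution: c_1e^(2t)(2,-1) + c_2e^(4t)(3,-2).

x(t) = 2c_1e^(2t) + 3c_2e^(4t), z(t) = -c_1e^(2t) - 2c_2e^(4t)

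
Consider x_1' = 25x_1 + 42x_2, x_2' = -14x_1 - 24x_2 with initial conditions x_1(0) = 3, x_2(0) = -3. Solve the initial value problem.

x_1(t) = -6e^(4t) + 9e^(-3t), x_2(t) = 3e^(4t) - 6e^(-3t)

Coefficient matrix A = [[25, 42], [-14, -24]].
Characteristic polynomial det(A - λI) = λ^2 - λ - 12 = 0.
Eigenvalues λ = -3, 4.
For λ=-3: (A-λI) row 1 is [28, 42], so an eigenvector is (-3, 2).
For λ=4: (A-λI) row 1 is [21, 42], so an eigenvector is (-2, 1).
General solution: c_1e^(-3t)(-3,2) + c_2e^(4t)(-2,1).
Applying x_1(0)=3, x_2(0)=-3 gives c_1=-3, c_2=3.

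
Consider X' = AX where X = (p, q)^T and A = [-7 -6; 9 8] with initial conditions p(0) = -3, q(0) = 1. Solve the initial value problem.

Coefficient matrix A = [[-7, -6], [9, 8]].
Characteristic polynomial det(A - λI) = λ^2 - λ - 2 = 0.
Eigenvalues λ = 2, -1.
For λ=2: (A-λI) row 1 is [-9, -6], so an eigenvector is (2, -3).
For λ=-1: (A-λI) row 1 is [-6, -6], so an eigenvector is (1, -1).
General solution: C_1e^(2t)(2,-3) + C_2e^(-t)(1,-1).
Applying p(0)=-3, q(0)=1 gives C_1=2, C_2=-7.

p(t) = 4e^(2t) - 7e^(-t), q(t) = -6e^(2t) + 7e^(-t)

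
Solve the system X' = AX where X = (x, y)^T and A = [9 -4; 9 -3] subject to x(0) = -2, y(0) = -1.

x(t) = -8te^(3t) - 2e^(3t), y(t) = -12te^(3t) - e^(3t)

Coefficient matrix A = [[9, -4], [9, -3]].
Characteristic polynomial det(A - λI) = λ^2 - 6λ + 9 = 0.
Single eigenvalue λ = 3 with algebraic multiplicity 2.
Eigenvector v = (-2,-3); generalized eigenvector w with (A-λI)w=v is (-1,-1).
General solution: e^(3t)[K_1·v + K_2·(t·v + w)].
Applying x(0)=-2, y(0)=-1 gives K_1=-1, K_2=4.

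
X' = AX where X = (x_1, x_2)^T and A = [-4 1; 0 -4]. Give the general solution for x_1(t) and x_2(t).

x_1(t) = -c_1e^(-4t) - c_2te^(-4t) + 3c_2e^(-4t), x_2(t) = -c_2e^(-4t)

Coefficient matrix A = [[-4, 1], [0, -4]].
Characteristic polynomial det(A - λI) = λ^2 + 8λ + 16 = 0.
Single eigenvalue λ = -4 with algebraic multiplicity 2.
Eigenvector v = (-1,0); generalized eigenvector w with (A-λI)w=v is (3,-1).
General solution: e^(-4t)[c_1·v + c_2·(t·v + w)].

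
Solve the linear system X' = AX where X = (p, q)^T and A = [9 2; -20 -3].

p(t) = C_1e^(3t)cos(2t) + C_2e^(3t)sin(2t), q(t) = -C_1e^(3t)sin(2t) - 3C_1e^(3t)cos(2t) - 3C_2e^(3t)sin(2t) + C_2e^(3t)cos(2t)

Coefficient matrix A = [[9, 2], [-20, -3]].
Characteristic polynomial det(A - λI) = λ^2 - 6λ + 13 = 0.
Eigenvalues λ = 3 ± 2i (complex conjugate pair).
For λ=3+2i: an eigenvector is (1,-3) - i(0,-1) = (1, -3 + i).
A real fundamental pair from Re and Im of e^((3+2i)t)v: X_1 = e^(3t)(cos(2t)·(1,-3) + sin(2t)·(0,-1)), X_2 = e^(3t)(sin(2t)·(1,-3) - cos(2t)·(0,-1)).
General solution: C_1X_1 + C_2X_2.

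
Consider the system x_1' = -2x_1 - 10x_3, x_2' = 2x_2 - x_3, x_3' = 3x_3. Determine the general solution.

x_1(t) = K_1e^(-2t) - 2K_3e^(3t), x_2(t) = K_2e^(2t) - K_3e^(3t), x_3(t) = K_3e^(3t)

Coefficient matrix A = [[-2, 0, -10], [0, 2, -1], [0, 0, 3]].
det(A - λI) = 0 gives eigenvalues λ = -2, 2, 3.
For λ=-2: eigenvector (1,0,0).
For λ=2: eigenvector (0,1,0).
For λ=3: eigenvector (-2,-1,1).
General solution: K_1e^(-2t)(1,0,0) + K_2e^(2t)(0,1,0) + K_3e^(3t)(-2,-1,1).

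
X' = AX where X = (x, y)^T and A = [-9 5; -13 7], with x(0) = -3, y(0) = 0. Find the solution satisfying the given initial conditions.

x(t) = 24e^(-t)sin(t) - 3e^(-t)cos(t), y(t) = 39e^(-t)sin(t)

Coefficient matrix A = [[-9, 5], [-13, 7]].
Characteristic polynomial det(A - λI) = λ^2 + 2λ + 2 = 0.
Eigenvalues λ = -1 ± i (complex conjugate pair).
For λ=-1+i: an eigenvector is (2,3) - i(-1,-2) = (2 + i, 3 + 2i).
A real fundamental pair from Re and Im of e^((-1+i)t)v: X_1 = e^(-t)(cos(t)·(2,3) + sin(t)·(-1,-2)), X_2 = e^(-t)(sin(t)·(2,3) - cos(t)·(-1,-2)).
General solution: c_1X_1 + c_2X_2.
Applying x(0)=-3, y(0)=0 gives c_1=-6, c_2=9.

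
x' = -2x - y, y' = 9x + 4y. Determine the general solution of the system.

x(t) = -K_1e^(t) - K_2te^(t) + K_2e^(t), y(t) = 3K_1e^(t) + 3K_2te^(t) - 2K_2e^(t)

Coefficient matrix A = [[-2, -1], [9, 4]].
Characteristic polynomial det(A - λI) = λ^2 - 2λ + 1 = 0.
Single eigenvalue λ = 1 with algebraic multiplicity 2.
Eigenvector v = (-1,3); generalized eigenvector w with (A-λI)w=v is (1,-2).
General solution: e^(t)[K_1·v + K_2·(t·v + w)].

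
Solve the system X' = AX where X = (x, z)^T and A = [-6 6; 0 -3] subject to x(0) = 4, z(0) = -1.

x(t) = -2e^(-3t) + 6e^(-6t), z(t) = -e^(-3t)

Coefficient matrix A = [[-6, 6], [0, -3]].
Characteristic polynomial det(A - λI) = λ^2 + 9λ + 18 = 0.
Eigenvalues λ = -6, -3.
For λ=-6: (A-λI) row 1 is [0, 6], so an eigenvector is (1, 0).
For λ=-3: (A-λI) row 1 is [-3, 6], so an eigenvector is (-2, -1).
General solution: C_1e^(-6t)(1,0) + C_2e^(-3t)(-2,-1).
Applying x(0)=4, z(0)=-1 gives C_1=6, C_2=1.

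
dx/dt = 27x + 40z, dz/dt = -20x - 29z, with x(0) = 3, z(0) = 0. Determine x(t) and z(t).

Coefficient matrix A = [[27, 40], [-20, -29]].
Characteristic polynomial det(A - λI) = λ^2 + 2λ + 17 = 0.
Eigenvalues λ = -1 ± 4i (complex conjugate pair).
For λ=-1+4i: an eigenvector is (-1,1) - i(3,-2) = (-1 - 3i, 1 + 2i).
A real fundamental pair from Re and Im of e^((-1+4i)t)v: X_1 = e^(-t)(cos(4t)·(-1,1) + sin(4t)·(3,-2)), X_2 = e^(-t)(sin(4t)·(-1,1) - cos(4t)·(3,-2)).
General solution: K_1X_1 + K_2X_2.
Applying x(0)=3, z(0)=0 gives K_1=6, K_2=-3.

x(t) = 21e^(-t)sin(4t) + 3e^(-t)cos(4t), z(t) = -15e^(-t)sin(4t)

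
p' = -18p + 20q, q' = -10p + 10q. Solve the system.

p(t) = -c_1e^(-4t)sin(2t) + 3c_1e^(-4t)cos(2t) + 3c_2e^(-4t)sin(2t) + c_2e^(-4t)cos(2t), q(t) = -c_1e^(-4t)sin(2t) + 2c_1e^(-4t)cos(2t) + 2c_2e^(-4t)sin(2t) + c_2e^(-4t)cos(2t)

Coefficient matrix A = [[-18, 20], [-10, 10]].
Characteristic polynomial det(A - λI) = λ^2 + 8λ + 20 = 0.
Eigenvalues λ = -4 ± 2i (complex conjugate pair).
For λ=-4+2i: an eigenvector is (3,2) - i(-1,-1) = (3 + i, 2 + i).
A real fundamental pair from Re and Im of e^((-4+2i)t)v: X_1 = e^(-4t)(cos(2t)·(3,2) + sin(2t)·(-1,-1)), X_2 = e^(-4t)(sin(2t)·(3,2) - cos(2t)·(-1,-1)).
General solution: c_1X_1 + c_2X_2.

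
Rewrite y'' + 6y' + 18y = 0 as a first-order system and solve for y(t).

y(t) = C_1e^(-3t)cos(3t) + C_2e^(-3t)sin(3t)

Let x_1 = y, x_2 = y'. Then x_1' = x_2 and x_2' = -18x_1 - 6x_2.
A = [[0,1],[-18,-6]]; det(A-λI) = λ^2 + 6λ + 18.
Eigenvalues λ = -3 ± 3i.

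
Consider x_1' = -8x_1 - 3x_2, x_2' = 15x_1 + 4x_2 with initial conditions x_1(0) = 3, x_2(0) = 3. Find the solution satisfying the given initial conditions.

x_1(t) = -9e^(-2t)sin(3t) + 3e^(-2t)cos(3t), x_2(t) = 21e^(-2t)sin(3t) + 3e^(-2t)cos(3t)

Coefficient matrix A = [[-8, -3], [15, 4]].
Characteristic polynomial det(A - λI) = λ^2 + 4λ + 13 = 0.
Eigenvalues λ = -2 ± 3i (complex conjugate pair).
For λ=-2+3i: an eigenvector is (1,-2) - i(0,1) = (1, -2 - i).
A real fundamental pair from Re and Im of e^((-2+3i)t)v: X_1 = e^(-2t)(cos(3t)·(1,-2) + sin(3t)·(0,1)), X_2 = e^(-2t)(sin(3t)·(1,-2) - cos(3t)·(0,1)).
General solution: c_1X_1 + c_2X_2.
Applying x_1(0)=3, x_2(0)=3 gives c_1=3, c_2=-9.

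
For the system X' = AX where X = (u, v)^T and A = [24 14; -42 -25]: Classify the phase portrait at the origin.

A = [[24,14],[-42,-25]]; det(A-λI) = λ^2 + λ - 12.
λ = -4, 3: opposite signs.

saddle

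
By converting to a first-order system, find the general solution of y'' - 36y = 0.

Let x_1 = y, x_2 = y'. Then x_1' = x_2 and x_2' = 36x_1.
A = [[0,1],[36,0]]; det(A-λI) = λ^2 - 36.
Eigenvalues λ = -6, 6 with eigenvectors (1,-6), (1,6).

y(t) = c_1e^(-6t) + c_2e^(6t)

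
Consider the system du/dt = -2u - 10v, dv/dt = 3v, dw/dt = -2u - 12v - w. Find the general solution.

u(t) = c_1e^(-2t) - 2c_2e^(3t), v(t) = c_2e^(3t), w(t) = 2c_1e^(-2t) - 2c_2e^(3t) + c_3e^(-t)

Coefficient matrix A = [[-2, -10, 0], [0, 3, 0], [-2, -12, -1]].
det(A - λI) = 0 gives eigenvalues λ = -2, 3, -1.
For λ=-2: eigenvector (1,0,2).
For λ=3: eigenvector (-2,1,-2).
For λ=-1: eigenvector (0,0,1).
General solution: c_1e^(-2t)(1,0,2) + c_2e^(3t)(-2,1,-2) + c_3e^(-t)(0,0,1).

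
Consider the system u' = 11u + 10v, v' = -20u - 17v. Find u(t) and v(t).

u(t) = -c_1e^(-3t)sin(2t) + 2c_1e^(-3t)cos(2t) + 2c_2e^(-3t)sin(2t) + c_2e^(-3t)cos(2t), v(t) = c_1e^(-3t)sin(2t) - 3c_1e^(-3t)cos(2t) - 3c_2e^(-3t)sin(2t) - c_2e^(-3t)cos(2t)

Coefficient matrix A = [[11, 10], [-20, -17]].
Characteristic polynomial det(A - λI) = λ^2 + 6λ + 13 = 0.
Eigenvalues λ = -3 ± 2i (complex conjugate pair).
For λ=-3+2i: an eigenvector is (2,-3) - i(-1,1) = (2 + i, -3 - i).
A real fundamental pair from Re and Im of e^((-3+2i)t)v: X_1 = e^(-3t)(cos(2t)·(2,-3) + sin(2t)·(-1,1)), X_2 = e^(-3t)(sin(2t)·(2,-3) - cos(2t)·(-1,1)).
General solution: c_1X_1 + c_2X_2.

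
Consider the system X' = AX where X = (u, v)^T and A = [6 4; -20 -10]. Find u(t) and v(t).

Coefficient matrix A = [[6, 4], [-20, -10]].
Characteristic polynomial det(A - λI) = λ^2 + 4λ + 20 = 0.
Eigenvalues λ = -2 ± 4i (complex conjugate pair).
For λ=-2+4i: an eigenvector is (-1,2) - i(0,1) = (-1, 2 - i).
A real fundamental pair from Re and Im of e^((-2+4i)t)v: X_1 = e^(-2t)(cos(4t)·(-1,2) + sin(4t)·(0,1)), X_2 = e^(-2t)(sin(4t)·(-1,2) - cos(4t)·(0,1)).
General solution: c_1X_1 + c_2X_2.

u(t) = -c_1e^(-2t)cos(4t) - c_2e^(-2t)sin(4t), v(t) = c_1e^(-2t)sin(4t) + 2c_1e^(-2t)cos(4t) + 2c_2e^(-2t)sin(4t) - c_2e^(-2t)cos(4t)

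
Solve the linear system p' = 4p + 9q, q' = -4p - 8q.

Coefficient matrix A = [[4, 9], [-4, -8]].
Characteristic polynomial det(A - λI) = λ^2 + 4λ + 4 = 0.
Single eigenvalue λ = -2 with algebraic multiplicity 2.
Eigenvector v = (-3,2); generalized eigenvector w with (A-λI)w=v is (-2,1).
General solution: e^(-2t)[K_1·v + K_2·(t·v + w)].

p(t) = -3K_1e^(-2t) - 3K_2te^(-2t) - 2K_2e^(-2t), q(t) = 2K_1e^(-2t) + 2K_2te^(-2t) + K_2e^(-2t)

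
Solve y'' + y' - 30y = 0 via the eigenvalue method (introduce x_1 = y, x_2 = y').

y(t) = K_1e^(-6t) + K_2e^(5t)

Let x_1 = y, x_2 = y'. Then x_1' = x_2 and x_2' = 30x_1 - x_2.
A = [[0,1],[30,-1]]; det(A-λI) = λ^2 + λ - 30.
Eigenvalues λ = -6, 5 with eigenvectors (1,-6), (1,5).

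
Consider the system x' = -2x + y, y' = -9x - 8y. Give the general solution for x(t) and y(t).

Coefficient matrix A = [[-2, 1], [-9, -8]].
Characteristic polynomial det(A - λI) = λ^2 + 10λ + 25 = 0.
Single eigenvalue λ = -5 with algebraic multiplicity 2.
Eigenvector v = (-1,3); generalized eigenvector w with (A-λI)w=v is (-1,2).
General solution: e^(-5t)[C_1·v + C_2·(t·v + w)].

x(t) = -C_1e^(-5t) - C_2te^(-5t) - C_2e^(-5t), y(t) = 3C_1e^(-5t) + 3C_2te^(-5t) + 2C_2e^(-5t)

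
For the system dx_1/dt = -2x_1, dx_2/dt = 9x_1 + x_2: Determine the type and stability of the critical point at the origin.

A = [[-2,0],[9,1]]; det(A-λI) = λ^2 + λ - 2.
λ = -2, 1: opposite signs.

saddle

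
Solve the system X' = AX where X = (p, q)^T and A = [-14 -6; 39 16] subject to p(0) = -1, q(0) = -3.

p(t) = 11e^(t)sin(3t) - e^(t)cos(3t), q(t) = -28e^(t)sin(3t) - 3e^(t)cos(3t)

Coefficient matrix A = [[-14, -6], [39, 16]].
Characteristic polynomial det(A - λI) = λ^2 - 2λ + 10 = 0.
Eigenvalues λ = 1 ± 3i (complex conjugate pair).
For λ=1+3i: an eigenvector is (1,-2) - i(-1,3) = (1 + i, -2 - 3i).
A real fundamental pair from Re and Im of e^((1+3i)t)v: X_1 = e^(t)(cos(3t)·(1,-2) + sin(3t)·(-1,3)), X_2 = e^(t)(sin(3t)·(1,-2) - cos(3t)·(-1,3)).
General solution: C_1X_1 + C_2X_2.
Applying p(0)=-1, q(0)=-3 gives C_1=-6, C_2=5.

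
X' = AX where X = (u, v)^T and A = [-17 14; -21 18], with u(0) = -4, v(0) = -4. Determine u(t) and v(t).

Coefficient matrix A = [[-17, 14], [-21, 18]].
Characteristic polynomial det(A - λI) = λ^2 - λ - 12 = 0.
Eigenvalues λ = 4, -3.
For λ=4: (A-λI) row 1 is [-21, 14], so an eigenvector is (-2, -3).
For λ=-3: (A-λI) row 1 is [-14, 14], so an eigenvector is (-1, -1).
General solution: C_1e^(4t)(-2,-3) + C_2e^(-3t)(-1,-1).
Applying u(0)=-4, v(0)=-4 gives C_1=0, C_2=4.

u(t) = -4e^(-3t), v(t) = -4e^(-3t)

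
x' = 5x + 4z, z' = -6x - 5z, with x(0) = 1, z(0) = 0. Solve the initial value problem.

x(t) = 3e^(t) - 2e^(-t), z(t) = -3e^(t) + 3e^(-t)

Coefficient matrix A = [[5, 4], [-6, -5]].
Characteristic polynomial det(A - λI) = λ^2 - 1 = 0.
Eigenvalues λ = -1, 1.
For λ=-1: (A-λI) row 1 is [6, 4], so an eigenvector is (2, -3).
For λ=1: (A-λI) row 1 is [4, 4], so an eigenvector is (1, -1).
General solution: C_1e^(-t)(2,-3) + C_2e^(t)(1,-1).
Applying x(0)=1, z(0)=0 gives C_1=-1, C_2=3.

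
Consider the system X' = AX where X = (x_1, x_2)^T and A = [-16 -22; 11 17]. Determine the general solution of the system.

Coefficient matrix A = [[-16, -22], [11, 17]].
Characteristic polynomial det(A - λI) = λ^2 - λ - 30 = 0.
Eigenvalues λ = -5, 6.
For λ=-5: (A-λI) row 1 is [-11, -22], so an eigenvector is (-2, 1).
For λ=6: (A-λI) row 1 is [-22, -22], so an eigenvector is (1, -1).
General solution: C_1e^(-5t)(-2,1) + C_2e^(6t)(1,-1).

x_1(t) = -2C_1e^(-5t) + C_2e^(6t), x_2(t) = C_1e^(-5t) - C_2e^(6t)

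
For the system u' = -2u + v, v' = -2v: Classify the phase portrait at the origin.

A = [[-2,1],[0,-2]]; det(A-λI) = λ^2 + 4λ + 4.
repeated λ = -2 with a single eigenvector.

stable improper node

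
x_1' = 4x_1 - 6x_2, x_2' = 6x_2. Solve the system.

x_1(t) = 3C_1e^(6t) - C_2e^(4t), x_2(t) = -C_1e^(6t)

Coefficient matrix A = [[4, -6], [0, 6]].
Characteristic polynomial det(A - λI) = λ^2 - 10λ + 24 = 0.
Eigenvalues λ = 6, 4.
For λ=6: (A-λI) row 1 is [-2, -6], so an eigenvector is (3, -1).
For λ=4: (A-λI) row 1 is [0, -6], so an eigenvector is (-1, 0).
General solution: C_1e^(6t)(3,-1) + C_2e^(4t)(-1,0).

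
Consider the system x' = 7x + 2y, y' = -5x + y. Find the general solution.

Coefficient matrix A = [[7, 2], [-5, 1]].
Characteristic polynomial det(A - λI) = λ^2 - 8λ + 17 = 0.
Eigenvalues λ = 4 ± i (complex conjugate pair).
For λ=4+i: an eigenvector is (1,-1) - i(1,-2) = (1 - i, -1 + 2i).
A real fundamental pair from Re and Im of e^((4+i)t)v: X_1 = e^(4t)(cos(t)·(1,-1) + sin(t)·(1,-2)), X_2 = e^(4t)(sin(t)·(1,-1) - cos(t)·(1,-2)).
General solution: C_1X_1 + C_2X_2.

x(t) = C_1e^(4t)sin(t) + C_1e^(4t)cos(t) + C_2e^(4t)sin(t) - C_2e^(4t)cos(t), y(t) = -2C_1e^(4t)sin(t) - C_1e^(4t)cos(t) - C_2e^(4t)sin(t) + 2C_2e^(4t)cos(t)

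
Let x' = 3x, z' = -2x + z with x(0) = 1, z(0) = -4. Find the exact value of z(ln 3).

-36

A = [[3,0],[-2,1]]; eigenvalues λ = 3, 1.
Eigenvectors: (1,-1) for λ=3, (0,1) for λ=1.
From the initial condition, c_1 = 1, c_2 = -3.
z(ln 3) = (1)(3^3)(-1) + (-3)(3^1)(1) = -36.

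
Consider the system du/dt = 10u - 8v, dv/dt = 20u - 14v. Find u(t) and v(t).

Coefficient matrix A = [[10, -8], [20, -14]].
Characteristic polynomial det(A - λI) = λ^2 + 4λ + 20 = 0.
Eigenvalues λ = -2 ± 4i (complex conjugate pair).
For λ=-2+4i: an eigenvector is (1,1) - i(1,2) = (1 - i, 1 - 2i).
A real fundamental pair from Re and Im of e^((-2+4i)t)v: X_1 = e^(-2t)(cos(4t)·(1,1) + sin(4t)·(1,2)), X_2 = e^(-2t)(sin(4t)·(1,1) - cos(4t)·(1,2)).
General solution: c_1X_1 + c_2X_2.

u(t) = c_1e^(-2t)sin(4t) + c_1e^(-2t)cos(4t) + c_2e^(-2t)sin(4t) - c_2e^(-2t)cos(4t), v(t) = 2c_1e^(-2t)sin(4t) + c_1e^(-2t)cos(4t) + c_2e^(-2t)sin(4t) - 2c_2e^(-2t)cos(4t)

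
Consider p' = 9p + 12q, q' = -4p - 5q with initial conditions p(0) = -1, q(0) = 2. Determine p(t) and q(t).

Coefficient matrix A = [[9, 12], [-4, -5]].
Characteristic polynomial det(A - λI) = λ^2 - 4λ + 3 = 0.
Eigenvalues λ = 1, 3.
For λ=1: (A-λI) row 1 is [8, 12], so an eigenvector is (3, -2).
For λ=3: (A-λI) row 1 is [6, 12], so an eigenvector is (2, -1).
General solution: K_1e^(t)(3,-2) + K_2e^(3t)(2,-1).
Applying p(0)=-1, q(0)=2 gives K_1=-3, K_2=4.

p(t) = 8e^(3t) - 9e^(t), q(t) = -4e^(3t) + 6e^(t)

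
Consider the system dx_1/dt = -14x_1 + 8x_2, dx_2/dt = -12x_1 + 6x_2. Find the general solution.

x_1(t) = -2K_1e^(-2t) + K_2e^(-6t), x_2(t) = -3K_1e^(-2t) + K_2e^(-6t)

Coefficient matrix A = [[-14, 8], [-12, 6]].
Characteristic polynomial det(A - λI) = λ^2 + 8λ + 12 = 0.
Eigenvalues λ = -2, -6.
For λ=-2: (A-λI) row 1 is [-12, 8], so an eigenvector is (-2, -3).
For λ=-6: (A-λI) row 1 is [-8, 8], so an eigenvector is (1, 1).
General solution: K_1e^(-2t)(-2,-3) + K_2e^(-6t)(1,1).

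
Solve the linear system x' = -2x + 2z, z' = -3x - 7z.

x(t) = 2K_1e^(-5t) + K_2e^(-4t), z(t) = -3K_1e^(-5t) - K_2e^(-4t)

Coefficient matrix A = [[-2, 2], [-3, -7]].
Characteristic polynomial det(A - λI) = λ^2 + 9λ + 20 = 0.
Eigenvalues λ = -5, -4.
For λ=-5: (A-λI) row 1 is [3, 2], so an eigenvector is (2, -3).
For λ=-4: (A-λI) row 1 is [2, 2], so an eigenvector is (1, -1).
General solution: K_1e^(-5t)(2,-3) + K_2e^(-4t)(1,-1).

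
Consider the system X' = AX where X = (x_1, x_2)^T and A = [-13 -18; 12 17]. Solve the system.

Coefficient matrix A = [[-13, -18], [12, 17]].
Characteristic polynomial det(A - λI) = λ^2 - 4λ - 5 = 0.
Eigenvalues λ = -1, 5.
For λ=-1: (A-λI) row 1 is [-12, -18], so an eigenvector is (3, -2).
For λ=5: (A-λI) row 1 is [-18, -18], so an eigenvector is (-1, 1).
General solution: c_1e^(-t)(3,-2) + c_2e^(5t)(-1,1).

x_1(t) = 3c_1e^(-t) - c_2e^(5t), x_2(t) = -2c_1e^(-t) + c_2e^(5t)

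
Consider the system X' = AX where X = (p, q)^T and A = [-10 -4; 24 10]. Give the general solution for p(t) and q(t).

Coefficient matrix A = [[-10, -4], [24, 10]].
Characteristic polynomial det(A - λI) = λ^2 - 4 = 0.
Eigenvalues λ = 2, -2.
For λ=2: (A-λI) row 1 is [-12, -4], so an eigenvector is (-1, 3).
For λ=-2: (A-λI) row 1 is [-8, -4], so an eigenvector is (-1, 2).
General solution: c_1e^(2t)(-1,3) + c_2e^(-2t)(-1,2).

p(t) = -c_1e^(2t) - c_2e^(-2t), q(t) = 3c_1e^(2t) + 2c_2e^(-2t)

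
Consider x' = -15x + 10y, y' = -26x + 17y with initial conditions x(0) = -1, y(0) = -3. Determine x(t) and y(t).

Coefficient matrix A = [[-15, 10], [-26, 17]].
Characteristic polynomial det(A - λI) = λ^2 - 2λ + 5 = 0.
Eigenvalues λ = 1 ± 2i (complex conjugate pair).
For λ=1+2i: an eigenvector is (-2,-3) - i(1,2) = (-2 - i, -3 - 2i).
A real fundamental pair from Re and Im of e^((1+2i)t)v: X_1 = e^(t)(cos(2t)·(-2,-3) + sin(2t)·(1,2)), X_2 = e^(t)(sin(2t)·(-2,-3) - cos(2t)·(1,2)).
General solution: C_1X_1 + C_2X_2.
Applying x(0)=-1, y(0)=-3 gives C_1=-1, C_2=3.

x(t) = -7e^(t)sin(2t) - e^(t)cos(2t), y(t) = -11e^(t)sin(2t) - 3e^(t)cos(2t)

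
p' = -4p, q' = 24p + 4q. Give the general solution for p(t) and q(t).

Coefficient matrix A = [[-4, 0], [24, 4]].
Characteristic polynomial det(A - λI) = λ^2 - 16 = 0.
Eigenvalues λ = 4, -4.
For λ=4: (A-λI) row 1 is [-8, 0], so an eigenvector is (0, 1).
For λ=-4: (A-λI) row 2 is [24, 8], so an eigenvector is (-1, 3).
General solution: C_1e^(4t)(0,1) + C_2e^(-4t)(-1,3).

p(t) = -C_2e^(-4t), q(t) = C_1e^(4t) + 3C_2e^(-4t)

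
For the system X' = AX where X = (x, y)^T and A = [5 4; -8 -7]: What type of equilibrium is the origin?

saddle

A = [[5,4],[-8,-7]]; det(A-λI) = λ^2 + 2λ - 3.
λ = 1, -3: opposite signs.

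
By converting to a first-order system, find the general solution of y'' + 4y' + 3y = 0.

y(t) = K_1e^(-3t) + K_2e^(-t)

Let x_1 = y, x_2 = y'. Then x_1' = x_2 and x_2' = -3x_1 - 4x_2.
A = [[0,1],[-3,-4]]; det(A-λI) = λ^2 + 4λ + 3.
Eigenvalues λ = -3, -1 with eigenvectors (1,-3), (1,-1).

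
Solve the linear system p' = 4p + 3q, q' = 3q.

Coefficient matrix A = [[4, 3], [0, 3]].
Characteristic polynomial det(A - λI) = λ^2 - 7λ + 12 = 0.
Eigenvalues λ = 4, 3.
For λ=4: (A-λI) row 1 is [0, 3], so an eigenvector is (-1, 0).
For λ=3: (A-λI) row 1 is [1, 3], so an eigenvector is (-3, 1).
General solution: C_1e^(4t)(-1,0) + C_2e^(3t)(-3,1).

p(t) = -C_1e^(4t) - 3C_2e^(3t), q(t) = C_2e^(3t)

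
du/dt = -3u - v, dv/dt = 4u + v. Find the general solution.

Coefficient matrix A = [[-3, -1], [4, 1]].
Characteristic polynomial det(A - λI) = λ^2 + 2λ + 1 = 0.
Single eigenvalue λ = -1 with algebraic multiplicity 2.
Eigenvector v = (1,-2); generalized eigenvector w with (A-λI)w=v is (-1,1).
General solution: e^(-t)[c_1·v + c_2·(t·v + w)].

u(t) = c_1e^(-t) + c_2te^(-t) - c_2e^(-t), v(t) = -2c_1e^(-t) - 2c_2te^(-t) + c_2e^(-t)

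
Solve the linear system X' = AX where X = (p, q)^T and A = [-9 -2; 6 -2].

Coefficient matrix A = [[-9, -2], [6, -2]].
Characteristic polynomial det(A - λI) = λ^2 + 11λ + 30 = 0.
Eigenvalues λ = -5, -6.
For λ=-5: (A-λI) row 1 is [-4, -2], so an eigenvector is (1, -2).
For λ=-6: (A-λI) row 1 is [-3, -2], so an eigenvector is (-2, 3).
General solution: C_1e^(-5t)(1,-2) + C_2e^(-6t)(-2,3).

p(t) = C_1e^(-5t) - 2C_2e^(-6t), q(t) = -2C_1e^(-5t) + 3C_2e^(-6t)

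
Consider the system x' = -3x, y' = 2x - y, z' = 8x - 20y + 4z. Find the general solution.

Coefficient matrix A = [[-3, 0, 0], [2, -1, 0], [8, -20, 4]].
det(A - λI) = 0 gives eigenvalues λ = -3, -1, 4.
For λ=-3: eigenvector (1,-1,-4).
For λ=-1: eigenvector (0,1,4).
For λ=4: eigenvector (0,0,1).
General solution: c_1e^(-3t)(1,-1,-4) + c_2e^(-t)(0,1,4) + c_3e^(4t)(0,0,1).

x(t) = c_1e^(-3t), y(t) = -c_1e^(-3t) + c_2e^(-t), z(t) = -4c_1e^(-3t) + 4c_2e^(-t) + c_3e^(4t)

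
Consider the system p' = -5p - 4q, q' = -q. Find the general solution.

p(t) = C_1e^(-5t) + C_2e^(-t), q(t) = -C_2e^(-t)

Coefficient matrix A = [[-5, -4], [0, -1]].
Characteristic polynomial det(A - λI) = λ^2 + 6λ + 5 = 0.
Eigenvalues λ = -5, -1.
For λ=-5: (A-λI) row 1 is [0, -4], so an eigenvector is (1, 0).
For λ=-1: (A-λI) row 1 is [-4, -4], so an eigenvector is (1, -1).
General solution: C_1e^(-5t)(1,0) + C_2e^(-t)(1,-1).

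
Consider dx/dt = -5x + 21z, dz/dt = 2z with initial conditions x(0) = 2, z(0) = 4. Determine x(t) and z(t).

Coefficient matrix A = [[-5, 21], [0, 2]].
Characteristic polynomial det(A - λI) = λ^2 + 3λ - 10 = 0.
Eigenvalues λ = 2, -5.
For λ=2: (A-λI) row 1 is [-7, 21], so an eigenvector is (-3, -1).
For λ=-5: (A-λI) row 1 is [0, 21], so an eigenvector is (1, 0).
General solution: C_1e^(2t)(-3,-1) + C_2e^(-5t)(1,0).
Applying x(0)=2, z(0)=4 gives C_1=-4, C_2=-10.

x(t) = 12e^(2t) - 10e^(-5t), z(t) = 4e^(2t)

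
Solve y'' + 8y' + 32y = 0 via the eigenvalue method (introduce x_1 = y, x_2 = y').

y(t) = K_1e^(-4t)cos(4t) + K_2e^(-4t)sin(4t)

Let x_1 = y, x_2 = y'. Then x_1' = x_2 and x_2' = -32x_1 - 8x_2.
A = [[0,1],[-32,-8]]; det(A-λI) = λ^2 + 8λ + 32.
Eigenvalues λ = -4 ± 4i.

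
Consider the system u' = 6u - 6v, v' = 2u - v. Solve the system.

Coefficient matrix A = [[6, -6], [2, -1]].
Characteristic polynomial det(A - λI) = λ^2 - 5λ + 6 = 0.
Eigenvalues λ = 3, 2.
For λ=3: (A-λI) row 1 is [3, -6], so an eigenvector is (-2, -1).
For λ=2: (A-λI) row 1 is [4, -6], so an eigenvector is (3, 2).
General solution: K_1e^(3t)(-2,-1) + K_2e^(2t)(3,2).

u(t) = -2K_1e^(3t) + 3K_2e^(2t), v(t) = -K_1e^(3t) + 2K_2e^(2t)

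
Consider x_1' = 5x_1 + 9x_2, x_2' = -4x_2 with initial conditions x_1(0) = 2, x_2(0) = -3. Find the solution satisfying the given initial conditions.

Coefficient matrix A = [[5, 9], [0, -4]].
Characteristic polynomial det(A - λI) = λ^2 - λ - 20 = 0.
Eigenvalues λ = 5, -4.
For λ=5: (A-λI) row 1 is [0, 9], so an eigenvector is (1, 0).
For λ=-4: (A-λI) row 1 is [9, 9], so an eigenvector is (1, -1).
General solution: c_1e^(5t)(1,0) + c_2e^(-4t)(1,-1).
Applying x_1(0)=2, x_2(0)=-3 gives c_1=-1, c_2=3.

x_1(t) = -e^(5t) + 3e^(-4t), x_2(t) = -3e^(-4t)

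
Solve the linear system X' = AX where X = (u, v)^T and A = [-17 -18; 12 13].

u(t) = -3c_1e^(-5t) - c_2e^(t), v(t) = 2c_1e^(-5t) + c_2e^(t)

Coefficient matrix A = [[-17, -18], [12, 13]].
Characteristic polynomial det(A - λI) = λ^2 + 4λ - 5 = 0.
Eigenvalues λ = -5, 1.
For λ=-5: (A-λI) row 1 is [-12, -18], so an eigenvector is (-3, 2).
For λ=1: (A-λI) row 1 is [-18, -18], so an eigenvector is (-1, 1).
General solution: c_1e^(-5t)(-3,2) + c_2e^(t)(-1,1).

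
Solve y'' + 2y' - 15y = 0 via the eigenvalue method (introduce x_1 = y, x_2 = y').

Let x_1 = y, x_2 = y'. Then x_1' = x_2 and x_2' = 15x_1 - 2x_2.
A = [[0,1],[15,-2]]; det(A-λI) = λ^2 + 2λ - 15.
Eigenvalues λ = 3, -5 with eigenvectors (1,3), (1,-5).

y(t) = K_1e^(3t) + K_2e^(-5t)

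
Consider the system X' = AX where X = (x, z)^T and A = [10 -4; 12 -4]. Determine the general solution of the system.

Coefficient matrix A = [[10, -4], [12, -4]].
Characteristic polynomial det(A - λI) = λ^2 - 6λ + 8 = 0.
Eigenvalues λ = 4, 2.
For λ=4: (A-λI) row 1 is [6, -4], so an eigenvector is (-2, -3).
For λ=2: (A-λI) row 1 is [8, -4], so an eigenvector is (-1, -2).
General solution: c_1e^(4t)(-2,-3) + c_2e^(2t)(-1,-2).

x(t) = -2c_1e^(4t) - c_2e^(2t), z(t) = -3c_1e^(4t) - 2c_2e^(2t)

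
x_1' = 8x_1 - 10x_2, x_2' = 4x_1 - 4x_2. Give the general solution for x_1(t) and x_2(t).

x_1(t) = -2C_1e^(2t)sin(2t) + C_1e^(2t)cos(2t) + C_2e^(2t)sin(2t) + 2C_2e^(2t)cos(2t), x_2(t) = -C_1e^(2t)sin(2t) + C_1e^(2t)cos(2t) + C_2e^(2t)sin(2t) + C_2e^(2t)cos(2t)

Coefficient matrix A = [[8, -10], [4, -4]].
Characteristic polynomial det(A - λI) = λ^2 - 4λ + 8 = 0.
Eigenvalues λ = 2 ± 2i (complex conjugate pair).
For λ=2+2i: an eigenvector is (1,1) - i(-2,-1) = (1 + 2i, 1 + i).
A real fundamental pair from Re and Im of e^((2+2i)t)v: X_1 = e^(2t)(cos(2t)·(1,1) + sin(2t)·(-2,-1)), X_2 = e^(2t)(sin(2t)·(1,1) - cos(2t)·(-2,-1)).
General solution: C_1X_1 + C_2X_2.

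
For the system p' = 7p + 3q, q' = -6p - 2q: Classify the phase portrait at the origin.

A = [[7,3],[-6,-2]]; det(A-λI) = λ^2 - 5λ + 4.
λ = 4, 1: both positive.

unstable node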